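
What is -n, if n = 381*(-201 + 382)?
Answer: -68961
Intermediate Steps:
n = 68961 (n = 381*181 = 68961)
-n = -1*68961 = -68961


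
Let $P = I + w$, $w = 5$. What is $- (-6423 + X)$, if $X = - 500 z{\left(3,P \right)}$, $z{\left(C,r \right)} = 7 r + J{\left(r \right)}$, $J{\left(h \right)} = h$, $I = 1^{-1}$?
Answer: $30423$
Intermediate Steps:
$I = 1$
$P = 6$ ($P = 1 + 5 = 6$)
$z{\left(C,r \right)} = 8 r$ ($z{\left(C,r \right)} = 7 r + r = 8 r$)
$X = -24000$ ($X = - 500 \cdot 8 \cdot 6 = \left(-500\right) 48 = -24000$)
$- (-6423 + X) = - (-6423 - 24000) = \left(-1\right) \left(-30423\right) = 30423$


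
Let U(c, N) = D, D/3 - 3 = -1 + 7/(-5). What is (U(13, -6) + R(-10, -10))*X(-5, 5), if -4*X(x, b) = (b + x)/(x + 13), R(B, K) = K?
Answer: 0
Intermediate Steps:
D = 9/5 (D = 9 + 3*(-1 + 7/(-5)) = 9 + 3*(-1 + 7*(-⅕)) = 9 + 3*(-1 - 7/5) = 9 + 3*(-12/5) = 9 - 36/5 = 9/5 ≈ 1.8000)
X(x, b) = -(b + x)/(4*(13 + x)) (X(x, b) = -(b + x)/(4*(x + 13)) = -(b + x)/(4*(13 + x)))
U(c, N) = 9/5
(U(13, -6) + R(-10, -10))*X(-5, 5) = (9/5 - 10)*((-1*5 - 1*(-5))/(4*(13 - 5))) = -41*(-5 + 5)/(20*8) = -41*0/(20*8) = -41/5*0 = 0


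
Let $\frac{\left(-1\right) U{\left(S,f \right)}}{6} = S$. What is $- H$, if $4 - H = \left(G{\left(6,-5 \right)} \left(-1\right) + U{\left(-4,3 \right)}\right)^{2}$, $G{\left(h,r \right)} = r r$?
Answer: $-3$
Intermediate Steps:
$U{\left(S,f \right)} = - 6 S$
$G{\left(h,r \right)} = r^{2}$
$H = 3$ ($H = 4 - \left(\left(-5\right)^{2} \left(-1\right) - -24\right)^{2} = 4 - \left(25 \left(-1\right) + 24\right)^{2} = 4 - \left(-25 + 24\right)^{2} = 4 - \left(-1\right)^{2} = 4 - 1 = 3$)
$- H = \left(-1\right) 3 = -3$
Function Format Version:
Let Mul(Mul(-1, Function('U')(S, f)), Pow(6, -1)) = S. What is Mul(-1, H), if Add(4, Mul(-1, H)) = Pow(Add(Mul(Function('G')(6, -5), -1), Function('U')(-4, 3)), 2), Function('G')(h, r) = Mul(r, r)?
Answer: -3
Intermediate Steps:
Function('U')(S, f) = Mul(-6, S)
Function('G')(h, r) = Pow(r, 2)
H = 3 (H = Add(4, Mul(-1, Pow(Add(Mul(Pow(-5, 2), -1), Mul(-6, -4)), 2))) = Add(4, Mul(-1, Pow(Add(Mul(25, -1), 24), 2))) = Add(4, Mul(-1, Pow(Add(-25, 24), 2))) = Add(4, Mul(-1, Pow(-1, 2))) = Add(4, Mul(-1, 1)) = Add(4, -1) = 3)
Mul(-1, H) = Mul(-1, 3) = -3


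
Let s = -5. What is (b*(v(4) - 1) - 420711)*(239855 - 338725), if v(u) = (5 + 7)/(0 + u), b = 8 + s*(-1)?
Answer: 41593125950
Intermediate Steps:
b = 13 (b = 8 - 5*(-1) = 8 + 5 = 13)
v(u) = 12/u
(b*(v(4) - 1) - 420711)*(239855 - 338725) = (13*(12/4 - 1) - 420711)*(239855 - 338725) = (13*(12*(¼) - 1) - 420711)*(-98870) = (13*(3 - 1) - 420711)*(-98870) = (13*2 - 420711)*(-98870) = (26 - 420711)*(-98870) = -420685*(-98870) = 41593125950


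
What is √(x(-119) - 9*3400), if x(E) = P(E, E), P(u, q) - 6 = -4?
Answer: I*√30598 ≈ 174.92*I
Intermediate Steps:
P(u, q) = 2 (P(u, q) = 6 - 4 = 2)
x(E) = 2
√(x(-119) - 9*3400) = √(2 - 9*3400) = √(2 - 30600) = √(-30598) = I*√30598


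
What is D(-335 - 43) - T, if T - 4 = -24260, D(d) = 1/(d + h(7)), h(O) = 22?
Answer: 8635135/356 ≈ 24256.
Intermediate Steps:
D(d) = 1/(22 + d) (D(d) = 1/(d + 22) = 1/(22 + d))
T = -24256 (T = 4 - 24260 = -24256)
D(-335 - 43) - T = 1/(22 + (-335 - 43)) - 1*(-24256) = 1/(22 - 378) + 24256 = 1/(-356) + 24256 = -1/356 + 24256 = 8635135/356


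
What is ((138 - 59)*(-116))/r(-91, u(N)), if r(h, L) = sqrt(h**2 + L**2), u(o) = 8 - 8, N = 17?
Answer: -9164/91 ≈ -100.70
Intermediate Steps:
u(o) = 0
r(h, L) = sqrt(L**2 + h**2)
((138 - 59)*(-116))/r(-91, u(N)) = ((138 - 59)*(-116))/(sqrt(0**2 + (-91)**2)) = (79*(-116))/(sqrt(0 + 8281)) = -9164/(sqrt(8281)) = -9164/91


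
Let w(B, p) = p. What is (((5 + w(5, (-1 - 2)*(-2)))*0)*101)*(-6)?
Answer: 0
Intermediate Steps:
(((5 + w(5, (-1 - 2)*(-2)))*0)*101)*(-6) = (((5 + (-1 - 2)*(-2))*0)*101)*(-6) = (((5 - 3*(-2))*0)*101)*(-6) = (((5 + 6)*0)*101)*(-6) = ((11*0)*101)*(-6) = (0*101)*(-6) = 0*(-6) = 0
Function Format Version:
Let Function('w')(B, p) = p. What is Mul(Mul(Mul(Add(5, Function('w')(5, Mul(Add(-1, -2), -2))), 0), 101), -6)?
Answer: 0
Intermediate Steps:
Mul(Mul(Mul(Add(5, Function('w')(5, Mul(Add(-1, -2), -2))), 0), 101), -6) = Mul(Mul(Mul(Add(5, Mul(Add(-1, -2), -2)), 0), 101), -6) = Mul(Mul(Mul(Add(5, Mul(-3, -2)), 0), 101), -6) = Mul(Mul(Mul(Add(5, 6), 0), 101), -6) = Mul(Mul(Mul(11, 0), 101), -6) = Mul(Mul(0, 101), -6) = Mul(0, -6) = 0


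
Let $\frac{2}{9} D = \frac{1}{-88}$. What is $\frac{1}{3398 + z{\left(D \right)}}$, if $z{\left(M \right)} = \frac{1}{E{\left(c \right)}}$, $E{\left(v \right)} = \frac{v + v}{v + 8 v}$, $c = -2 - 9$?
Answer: $\frac{2}{6805} \approx 0.0002939$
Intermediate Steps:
$D = - \frac{9}{176}$ ($D = \frac{9}{2 \left(-88\right)} = \frac{9}{2} \left(- \frac{1}{88}\right) = - \frac{9}{176} \approx -0.051136$)
$c = -11$ ($c = -2 - 9 = -11$)
$E{\left(v \right)} = \frac{2}{9}$ ($E{\left(v \right)} = \frac{2 v}{9 v} = 2 v \frac{1}{9 v} = \frac{2}{9}$)
$z{\left(M \right)} = \frac{9}{2}$ ($z{\left(M \right)} = \frac{1}{\frac{2}{9}} = \frac{9}{2}$)
$\frac{1}{3398 + z{\left(D \right)}} = \frac{1}{3398 + \frac{9}{2}} = \frac{1}{\frac{6805}{2}} = \frac{2}{6805}$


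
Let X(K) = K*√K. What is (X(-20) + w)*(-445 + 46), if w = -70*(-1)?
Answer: -27930 + 15960*I*√5 ≈ -27930.0 + 35688.0*I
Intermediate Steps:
w = 70
X(K) = K^(3/2)
(X(-20) + w)*(-445 + 46) = ((-20)^(3/2) + 70)*(-445 + 46) = (-40*I*√5 + 70)*(-399) = (70 - 40*I*√5)*(-399) = -27930 + 15960*I*√5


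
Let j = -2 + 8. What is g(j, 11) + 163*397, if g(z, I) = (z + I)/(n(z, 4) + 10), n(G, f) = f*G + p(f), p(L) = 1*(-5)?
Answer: 1876636/29 ≈ 64712.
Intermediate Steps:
p(L) = -5
j = 6
n(G, f) = -5 + G*f (n(G, f) = f*G - 5 = G*f - 5 = -5 + G*f)
g(z, I) = (I + z)/(5 + 4*z) (g(z, I) = (z + I)/((-5 + z*4) + 10) = (I + z)/((-5 + 4*z) + 10) = (I + z)/(5 + 4*z))
g(j, 11) + 163*397 = (11 + 6)/(5 + 4*6) + 163*397 = 17/(5 + 24) + 64711 = 17/29 + 64711 = 1876636/29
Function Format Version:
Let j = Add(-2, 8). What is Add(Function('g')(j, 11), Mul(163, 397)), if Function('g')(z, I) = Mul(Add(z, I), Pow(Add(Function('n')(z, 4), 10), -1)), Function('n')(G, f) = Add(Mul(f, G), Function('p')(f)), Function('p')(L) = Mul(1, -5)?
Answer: Rational(1876636, 29) ≈ 64712.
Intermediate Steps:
Function('p')(L) = -5
j = 6
Function('n')(G, f) = Add(-5, Mul(G, f)) (Function('n')(G, f) = Add(Mul(f, G), -5) = Add(Mul(G, f), -5) = Add(-5, Mul(G, f)))
Function('g')(z, I) = Mul(Pow(Add(5, Mul(4, z)), -1), Add(I, z)) (Function('g')(z, I) = Mul(Add(z, I), Pow(Add(Add(-5, Mul(z, 4)), 10), -1)) = Mul(Add(I, z), Pow(Add(Add(-5, Mul(4, z)), 10), -1)) = Mul(Add(I, z), Pow(Add(5, Mul(4, z)), -1)) = Mul(Pow(Add(5, Mul(4, z)), -1), Add(I, z)))
Add(Function('g')(j, 11), Mul(163, 397)) = Add(Mul(Pow(Add(5, Mul(4, 6)), -1), Add(11, 6)), Mul(163, 397)) = Add(Mul(Pow(Add(5, 24), -1), 17), 64711) = Add(Mul(Pow(29, -1), 17), 64711) = Add(Mul(Rational(1, 29), 17), 64711) = Add(Rational(17, 29), 64711) = Rational(1876636, 29)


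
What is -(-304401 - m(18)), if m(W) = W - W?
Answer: 304401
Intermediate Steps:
m(W) = 0
-(-304401 - m(18)) = -(-304401 - 1*0) = -(-304401 + 0) = -1*(-304401) = 304401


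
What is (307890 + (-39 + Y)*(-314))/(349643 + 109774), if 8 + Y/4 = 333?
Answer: -88064/459417 ≈ -0.19169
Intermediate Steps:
Y = 1300 (Y = -32 + 4*333 = -32 + 1332 = 1300)
(307890 + (-39 + Y)*(-314))/(349643 + 109774) = (307890 + (-39 + 1300)*(-314))/(349643 + 109774) = (307890 + 1261*(-314))/459417 = (307890 - 395954)*(1/459417) = -88064*1/459417 = -88064/459417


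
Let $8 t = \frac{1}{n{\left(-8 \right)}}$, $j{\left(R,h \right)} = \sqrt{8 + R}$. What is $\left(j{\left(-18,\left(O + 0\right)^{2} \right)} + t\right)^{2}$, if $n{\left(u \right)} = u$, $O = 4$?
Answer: $\frac{\left(-1 + 64 i \sqrt{10}\right)^{2}}{4096} \approx -9.9998 - 0.098821 i$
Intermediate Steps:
$t = - \frac{1}{64}$ ($t = \frac{1}{8 \left(-8\right)} = \frac{1}{8} \left(- \frac{1}{8}\right) = - \frac{1}{64} \approx -0.015625$)
$\left(j{\left(-18,\left(O + 0\right)^{2} \right)} + t\right)^{2} = \left(\sqrt{8 - 18} - \frac{1}{64}\right)^{2} = \left(\sqrt{-10} - \frac{1}{64}\right)^{2} = \left(i \sqrt{10} - \frac{1}{64}\right)^{2} = \left(- \frac{1}{64} + i \sqrt{10}\right)^{2}$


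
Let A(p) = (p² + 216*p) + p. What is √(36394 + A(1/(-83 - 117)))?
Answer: 3*√161746289/200 ≈ 190.77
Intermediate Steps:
A(p) = p² + 217*p
√(36394 + A(1/(-83 - 117))) = √(36394 + (217 + 1/(-83 - 117))/(-83 - 117)) = √(36394 + (217 + 1/(-200))/(-200)) = √(36394 - (217 - 1/200)/200) = √(36394 - 1/200*43399/200) = √(36394 - 43399/40000) = √(1455716601/40000) = 3*√161746289/200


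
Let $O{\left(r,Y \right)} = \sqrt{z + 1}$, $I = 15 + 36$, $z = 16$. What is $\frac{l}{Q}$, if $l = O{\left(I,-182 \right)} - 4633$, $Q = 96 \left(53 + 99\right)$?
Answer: $- \frac{4633}{14592} + \frac{\sqrt{17}}{14592} \approx -0.31722$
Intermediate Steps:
$I = 51$
$Q = 14592$ ($Q = 96 \cdot 152 = 14592$)
$O{\left(r,Y \right)} = \sqrt{17}$ ($O{\left(r,Y \right)} = \sqrt{16 + 1} = \sqrt{17}$)
$l = -4633 + \sqrt{17}$ ($l = \sqrt{17} - 4633 = -4633 + \sqrt{17} \approx -4628.9$)
$\frac{l}{Q} = \frac{-4633 + \sqrt{17}}{14592} = \left(-4633 + \sqrt{17}\right) \frac{1}{14592} = - \frac{4633}{14592} + \frac{\sqrt{17}}{14592}$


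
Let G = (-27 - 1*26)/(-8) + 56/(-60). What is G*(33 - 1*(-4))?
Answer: 25271/120 ≈ 210.59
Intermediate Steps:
G = 683/120 (G = (-27 - 26)*(-⅛) + 56*(-1/60) = -53*(-⅛) - 14/15 = 53/8 - 14/15 = 683/120 ≈ 5.6917)
G*(33 - 1*(-4)) = 683*(33 - 1*(-4))/120 = 683*(33 + 4)/120 = (683/120)*37 = 25271/120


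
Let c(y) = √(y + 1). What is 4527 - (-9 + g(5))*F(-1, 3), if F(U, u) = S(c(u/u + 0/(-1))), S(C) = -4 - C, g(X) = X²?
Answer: 4591 + 16*√2 ≈ 4613.6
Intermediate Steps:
c(y) = √(1 + y)
F(U, u) = -4 - √2 (F(U, u) = -4 - √(1 + (u/u + 0/(-1))) = -4 - √(1 + (1 + 0*(-1))) = -4 - √(1 + (1 + 0)) = -4 - √(1 + 1) = -4 - √2)
4527 - (-9 + g(5))*F(-1, 3) = 4527 - (-9 + 5²)*(-4 - √2) = 4527 - (-9 + 25)*(-4 - √2) = 4527 - 16*(-4 - √2) = 4527 - (-64 - 16*√2) = 4527 + (64 + 16*√2) = 4591 + 16*√2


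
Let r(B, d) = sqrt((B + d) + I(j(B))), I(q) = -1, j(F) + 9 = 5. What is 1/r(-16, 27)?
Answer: sqrt(10)/10 ≈ 0.31623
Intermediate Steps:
j(F) = -4 (j(F) = -9 + 5 = -4)
r(B, d) = sqrt(-1 + B + d) (r(B, d) = sqrt((B + d) - 1) = sqrt(-1 + B + d))
1/r(-16, 27) = 1/(sqrt(-1 - 16 + 27)) = 1/(sqrt(10)) = sqrt(10)/10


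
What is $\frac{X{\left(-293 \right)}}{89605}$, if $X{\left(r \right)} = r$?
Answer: $- \frac{293}{89605} \approx -0.0032699$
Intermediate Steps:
$\frac{X{\left(-293 \right)}}{89605} = - \frac{293}{89605}$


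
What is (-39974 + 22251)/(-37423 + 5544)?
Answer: 17723/31879 ≈ 0.55595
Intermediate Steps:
(-39974 + 22251)/(-37423 + 5544) = -17723/(-31879) = -17723*(-1/31879) = 17723/31879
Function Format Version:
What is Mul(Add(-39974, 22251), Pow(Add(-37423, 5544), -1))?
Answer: Rational(17723, 31879) ≈ 0.55595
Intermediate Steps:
Mul(Add(-39974, 22251), Pow(Add(-37423, 5544), -1)) = Mul(-17723, Pow(-31879, -1)) = Mul(-17723, Rational(-1, 31879)) = Rational(17723, 31879)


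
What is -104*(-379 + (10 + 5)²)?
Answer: 16016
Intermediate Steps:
-104*(-379 + (10 + 5)²) = -104*(-379 + 15²) = -104*(-379 + 225) = -104*(-154) = 16016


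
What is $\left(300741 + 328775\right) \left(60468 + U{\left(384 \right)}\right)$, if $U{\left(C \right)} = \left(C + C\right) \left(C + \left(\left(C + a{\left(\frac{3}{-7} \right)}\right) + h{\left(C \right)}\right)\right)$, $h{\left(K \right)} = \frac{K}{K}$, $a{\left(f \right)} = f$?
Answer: $\frac{2867518403856}{7} \approx 4.0965 \cdot 10^{11}$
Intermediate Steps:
$h{\left(K \right)} = 1$
$U{\left(C \right)} = 2 C \left(\frac{4}{7} + 2 C\right)$ ($U{\left(C \right)} = \left(C + C\right) \left(C + \left(\left(C + \frac{3}{-7}\right) + 1\right)\right) = 2 C \left(C + \left(\left(C + 3 \left(- \frac{1}{7}\right)\right) + 1\right)\right) = 2 C \left(C + \left(\left(C - \frac{3}{7}\right) + 1\right)\right) = 2 C \left(C + \left(\left(- \frac{3}{7} + C\right) + 1\right)\right) = 2 C \left(C + \left(\frac{4}{7} + C\right)\right) = 2 C \left(\frac{4}{7} + 2 C\right)$)
$\left(300741 + 328775\right) \left(60468 + U{\left(384 \right)}\right) = \left(300741 + 328775\right) \left(60468 + \frac{4}{7} \cdot 384 \left(2 + 7 \cdot 384\right)\right) = 629516 \left(60468 + \frac{4}{7} \cdot 384 \left(2 + 2688\right)\right) = 629516 \left(60468 + \frac{4}{7} \cdot 384 \cdot 2690\right) = 629516 \left(60468 + \frac{4131840}{7}\right) = 629516 \cdot \frac{4555116}{7} = \frac{2867518403856}{7}$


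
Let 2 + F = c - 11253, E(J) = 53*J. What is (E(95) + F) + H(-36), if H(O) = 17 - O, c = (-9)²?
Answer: -6086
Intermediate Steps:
c = 81
F = -11174 (F = -2 + (81 - 11253) = -2 - 11172 = -11174)
(E(95) + F) + H(-36) = (53*95 - 11174) + (17 - 1*(-36)) = (5035 - 11174) + (17 + 36) = -6139 + 53 = -6086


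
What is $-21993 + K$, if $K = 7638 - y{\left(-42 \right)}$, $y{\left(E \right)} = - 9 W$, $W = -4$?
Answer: $-14391$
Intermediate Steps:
$y{\left(E \right)} = 36$ ($y{\left(E \right)} = \left(-9\right) \left(-4\right) = 36$)
$K = 7602$ ($K = 7638 - 36 = 7602$)
$-21993 + K = -21993 + 7602 = -14391$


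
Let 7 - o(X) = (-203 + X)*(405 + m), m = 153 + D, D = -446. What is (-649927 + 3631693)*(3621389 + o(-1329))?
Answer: 11309778802680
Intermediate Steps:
m = -293 (m = 153 - 446 = -293)
o(X) = 22743 - 112*X (o(X) = 7 - (-203 + X)*(405 - 293) = 7 - (-203 + X)*112 = 7 - (-22736 + 112*X) = 7 + (22736 - 112*X) = 22743 - 112*X)
(-649927 + 3631693)*(3621389 + o(-1329)) = (-649927 + 3631693)*(3621389 + (22743 - 112*(-1329))) = 2981766*(3621389 + (22743 + 148848)) = 2981766*(3621389 + 171591) = 2981766*3792980 = 11309778802680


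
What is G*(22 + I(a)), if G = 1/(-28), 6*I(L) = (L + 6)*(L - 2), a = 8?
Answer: -9/7 ≈ -1.2857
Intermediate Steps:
I(L) = (-2 + L)*(6 + L)/6 (I(L) = ((L + 6)*(L - 2))/6 = ((6 + L)*(-2 + L))/6 = ((-2 + L)*(6 + L))/6 = (-2 + L)*(6 + L)/6)
G = -1/28 ≈ -0.035714
G*(22 + I(a)) = -(22 + (-2 + (1/6)*8**2 + (2/3)*8))/28 = -(22 + (-2 + (1/6)*64 + 16/3))/28 = -(22 + (-2 + 32/3 + 16/3))/28 = -(22 + 14)/28 = -1/28*36 = -9/7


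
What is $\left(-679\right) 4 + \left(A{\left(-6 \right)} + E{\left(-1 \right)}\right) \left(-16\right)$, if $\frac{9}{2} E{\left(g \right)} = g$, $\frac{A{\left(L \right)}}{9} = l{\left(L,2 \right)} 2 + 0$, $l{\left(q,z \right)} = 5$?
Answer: $- \frac{37372}{9} \approx -4152.4$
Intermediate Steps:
$A{\left(L \right)} = 90$ ($A{\left(L \right)} = 9 \left(5 \cdot 2 + 0\right) = 9 \left(10 + 0\right) = 9 \cdot 10 = 90$)
$E{\left(g \right)} = \frac{2 g}{9}$
$\left(-679\right) 4 + \left(A{\left(-6 \right)} + E{\left(-1 \right)}\right) \left(-16\right) = \left(-679\right) 4 + \left(90 + \frac{2}{9} \left(-1\right)\right) \left(-16\right) = -2716 + \left(90 - \frac{2}{9}\right) \left(-16\right) = -2716 + \frac{808}{9} \left(-16\right) = -2716 - \frac{12928}{9} = - \frac{37372}{9}$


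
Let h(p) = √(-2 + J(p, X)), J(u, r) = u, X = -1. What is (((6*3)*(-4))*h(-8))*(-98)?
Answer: 7056*I*√10 ≈ 22313.0*I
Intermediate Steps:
h(p) = √(-2 + p)
(((6*3)*(-4))*h(-8))*(-98) = (((6*3)*(-4))*√(-2 - 8))*(-98) = ((18*(-4))*√(-10))*(-98) = -72*I*√10*(-98) = 7056*I*√10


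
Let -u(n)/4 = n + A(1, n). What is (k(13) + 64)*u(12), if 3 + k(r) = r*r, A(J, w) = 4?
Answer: -14720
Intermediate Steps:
k(r) = -3 + r² (k(r) = -3 + r*r = -3 + r²)
u(n) = -16 - 4*n (u(n) = -4*(n + 4) = -4*(4 + n) = -16 - 4*n)
(k(13) + 64)*u(12) = ((-3 + 13²) + 64)*(-16 - 4*12) = ((-3 + 169) + 64)*(-16 - 48) = (166 + 64)*(-64) = 230*(-64) = -14720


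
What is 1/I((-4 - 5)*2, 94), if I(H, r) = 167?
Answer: 1/167 ≈ 0.0059880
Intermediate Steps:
1/I((-4 - 5)*2, 94) = 1/167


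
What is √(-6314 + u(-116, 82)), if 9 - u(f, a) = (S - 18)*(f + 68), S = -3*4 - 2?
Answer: I*√7841 ≈ 88.549*I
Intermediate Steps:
S = -14 (S = -12 - 2 = -14)
u(f, a) = 2185 + 32*f (u(f, a) = 9 - (-14 - 18)*(f + 68) = 9 - (-32)*(68 + f) = 9 - (-2176 - 32*f) = 9 + (2176 + 32*f) = 2185 + 32*f)
√(-6314 + u(-116, 82)) = √(-6314 + (2185 + 32*(-116))) = √(-6314 + (2185 - 3712)) = √(-6314 - 1527) = √(-7841) = I*√7841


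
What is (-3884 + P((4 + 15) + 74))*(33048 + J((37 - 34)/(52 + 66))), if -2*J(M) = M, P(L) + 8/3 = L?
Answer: -29588039275/236 ≈ -1.2537e+8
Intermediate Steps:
P(L) = -8/3 + L
J(M) = -M/2
(-3884 + P((4 + 15) + 74))*(33048 + J((37 - 34)/(52 + 66))) = (-3884 + (-8/3 + ((4 + 15) + 74)))*(33048 - (37 - 34)/(2*(52 + 66))) = (-3884 + (-8/3 + (19 + 74)))*(33048 - 3/(2*118)) = (-3884 + (-8/3 + 93))*(33048 - 3/(2*118)) = (-3884 + 271/3)*(33048 - ½*3/118) = -11381*(33048 - 3/236)/3 = -11381/3*7799325/236 = -29588039275/236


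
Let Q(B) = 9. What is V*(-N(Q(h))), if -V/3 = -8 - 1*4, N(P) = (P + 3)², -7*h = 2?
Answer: -5184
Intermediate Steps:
h = -2/7 (h = -⅐*2 = -2/7 ≈ -0.28571)
N(P) = (3 + P)²
V = 36 (V = -3*(-8 - 1*4) = -3*(-8 - 4) = -3*(-12) = 36)
V*(-N(Q(h))) = 36*(-(3 + 9)²) = 36*(-1*12²) = 36*(-1*144) = 36*(-144) = -5184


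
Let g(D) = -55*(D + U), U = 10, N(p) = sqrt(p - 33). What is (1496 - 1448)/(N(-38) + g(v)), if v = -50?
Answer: 35200/1613357 - 16*I*sqrt(71)/1613357 ≈ 0.021818 - 8.3564e-5*I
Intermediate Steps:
N(p) = sqrt(-33 + p)
g(D) = -550 - 55*D (g(D) = -55*(D + 10) = -55*(10 + D) = -550 - 55*D)
(1496 - 1448)/(N(-38) + g(v)) = (1496 - 1448)/(sqrt(-33 - 38) + (-550 - 55*(-50))) = 48/(sqrt(-71) + (-550 + 2750)) = 48/(I*sqrt(71) + 2200) = 48/(2200 + I*sqrt(71))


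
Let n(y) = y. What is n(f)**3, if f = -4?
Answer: -64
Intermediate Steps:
n(f)**3 = (-4)**3 = -64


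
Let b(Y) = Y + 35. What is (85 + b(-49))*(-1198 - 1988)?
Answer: -226206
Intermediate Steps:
b(Y) = 35 + Y
(85 + b(-49))*(-1198 - 1988) = (85 + (35 - 49))*(-1198 - 1988) = (85 - 14)*(-3186) = 71*(-3186) = -226206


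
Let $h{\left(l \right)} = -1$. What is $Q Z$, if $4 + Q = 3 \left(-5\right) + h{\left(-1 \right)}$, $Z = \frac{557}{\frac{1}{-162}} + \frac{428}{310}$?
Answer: $\frac{55944224}{31} \approx 1.8047 \cdot 10^{6}$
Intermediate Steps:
$Z = - \frac{13986056}{155}$ ($Z = \frac{557}{- \frac{1}{162}} + 428 \cdot \frac{1}{310} = 557 \left(-162\right) + \frac{214}{155} = -90234 + \frac{214}{155} = - \frac{13986056}{155} \approx -90233.0$)
$Q = -20$ ($Q = -4 + \left(3 \left(-5\right) - 1\right) = -4 - 16 = -20$)
$Q Z = \left(-20\right) \left(- \frac{13986056}{155}\right) = \frac{55944224}{31}$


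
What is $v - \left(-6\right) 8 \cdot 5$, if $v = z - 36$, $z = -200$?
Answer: $4$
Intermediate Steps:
$v = -236$ ($v = -200 - 36 = -236$)
$v - \left(-6\right) 8 \cdot 5 = -236 - \left(-6\right) 8 \cdot 5 = -236 - \left(-48\right) 5 = -236 - -240 = -236 + 240 = 4$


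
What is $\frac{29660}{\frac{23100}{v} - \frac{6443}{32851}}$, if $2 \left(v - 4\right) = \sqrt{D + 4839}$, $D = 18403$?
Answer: $\frac{1995988441310439940}{383884173873984513} + \frac{246467159720782000 \sqrt{23242}}{383884173873984513} \approx 103.08$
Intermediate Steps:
$v = 4 + \frac{\sqrt{23242}}{2}$ ($v = 4 + \frac{\sqrt{18403 + 4839}}{2} = 4 + \frac{\sqrt{23242}}{2} \approx 80.227$)
$\frac{29660}{\frac{23100}{v} - \frac{6443}{32851}} = \frac{29660}{\frac{23100}{4 + \frac{\sqrt{23242}}{2}} - \frac{6443}{32851}} = \frac{29660}{- \frac{6443}{32851} + \frac{23100}{4 + \frac{\sqrt{23242}}{2}}}$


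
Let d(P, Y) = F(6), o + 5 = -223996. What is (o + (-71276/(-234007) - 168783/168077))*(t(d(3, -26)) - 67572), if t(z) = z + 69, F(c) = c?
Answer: 594665742888975906696/39331194539 ≈ 1.5119e+10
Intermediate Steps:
o = -224001 (o = -5 - 223996 = -224001)
d(P, Y) = 6
t(z) = 69 + z
(o + (-71276/(-234007) - 168783/168077))*(t(d(3, -26)) - 67572) = (-224001 + (-71276/(-234007) - 168783/168077))*((69 + 6) - 67572) = (-224001 + (-71276*(-1/234007) - 168783*1/168077))*(75 - 67572) = (-224001 + (71276/234007 - 168783/168077))*(-67497) = (-224001 - 27516547229/39331194539)*(-67497) = -8810254424477768/39331194539*(-67497) = 594665742888975906696/39331194539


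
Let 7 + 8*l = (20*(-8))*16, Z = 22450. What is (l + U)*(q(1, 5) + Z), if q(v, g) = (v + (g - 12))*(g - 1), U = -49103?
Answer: -4433519283/4 ≈ -1.1084e+9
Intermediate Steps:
l = -2567/8 (l = -7/8 + ((20*(-8))*16)/8 = -7/8 + (-160*16)/8 = -7/8 + (1/8)*(-2560) = -7/8 - 320 = -2567/8 ≈ -320.88)
q(v, g) = (-1 + g)*(-12 + g + v) (q(v, g) = (v + (-12 + g))*(-1 + g) = (-12 + g + v)*(-1 + g) = (-1 + g)*(-12 + g + v))
(l + U)*(q(1, 5) + Z) = (-2567/8 - 49103)*((12 + 5**2 - 1*1 - 13*5 + 5*1) + 22450) = -395391*((12 + 25 - 1 - 65 + 5) + 22450)/8 = -395391*(-24 + 22450)/8 = -395391/8*22426 = -4433519283/4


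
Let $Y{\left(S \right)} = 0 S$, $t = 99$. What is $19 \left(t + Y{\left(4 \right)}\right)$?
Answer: $1881$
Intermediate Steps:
$Y{\left(S \right)} = 0$
$19 \left(t + Y{\left(4 \right)}\right) = 19 \left(99 + 0\right) = 19 \cdot 99 = 1881$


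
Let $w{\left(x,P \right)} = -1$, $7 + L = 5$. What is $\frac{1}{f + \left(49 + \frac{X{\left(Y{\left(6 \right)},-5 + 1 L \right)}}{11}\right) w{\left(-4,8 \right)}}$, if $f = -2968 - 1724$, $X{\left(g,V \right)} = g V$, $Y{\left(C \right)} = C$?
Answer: $- \frac{11}{52109} \approx -0.0002111$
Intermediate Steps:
$L = -2$ ($L = -7 + 5 = -2$)
$X{\left(g,V \right)} = V g$
$f = -4692$ ($f = -2968 - 1724 = -4692$)
$\frac{1}{f + \left(49 + \frac{X{\left(Y{\left(6 \right)},-5 + 1 L \right)}}{11}\right) w{\left(-4,8 \right)}} = \frac{1}{-4692 + \left(49 + \frac{\left(-5 + 1 \left(-2\right)\right) 6}{11}\right) \left(-1\right)} = \frac{1}{-4692 + \left(49 + \left(-5 - 2\right) 6 \cdot \frac{1}{11}\right) \left(-1\right)} = \frac{1}{-4692 + \left(49 + \left(-7\right) 6 \cdot \frac{1}{11}\right) \left(-1\right)} = \frac{1}{-4692 + \left(49 - \frac{42}{11}\right) \left(-1\right)} = \frac{1}{-4692 + \frac{497}{11} \left(-1\right)} = \frac{1}{-4692 - \frac{497}{11}} = \frac{1}{- \frac{52109}{11}} = - \frac{11}{52109}$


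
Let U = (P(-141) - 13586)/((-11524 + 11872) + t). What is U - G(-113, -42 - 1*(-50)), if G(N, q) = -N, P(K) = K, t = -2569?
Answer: -237246/2221 ≈ -106.82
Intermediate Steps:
U = 13727/2221 (U = (-141 - 13586)/((-11524 + 11872) - 2569) = -13727/(348 - 2569) = -13727/(-2221) = -13727*(-1/2221) = 13727/2221 ≈ 6.1805)
U - G(-113, -42 - 1*(-50)) = 13727/2221 - (-1)*(-113) = 13727/2221 - 1*113 = 13727/2221 - 113 = -237246/2221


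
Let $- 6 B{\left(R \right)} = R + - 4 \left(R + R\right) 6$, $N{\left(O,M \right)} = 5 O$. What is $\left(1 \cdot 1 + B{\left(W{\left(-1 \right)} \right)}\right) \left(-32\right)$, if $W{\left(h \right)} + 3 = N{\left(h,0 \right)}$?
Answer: $\frac{5920}{3} \approx 1973.3$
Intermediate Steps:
$W{\left(h \right)} = -3 + 5 h$
$B{\left(R \right)} = \frac{47 R}{6}$ ($B{\left(R \right)} = - \frac{R + - 4 \left(R + R\right) 6}{6} = - \frac{R + - 4 \cdot 2 R 6}{6} = - \frac{R + - 8 R 6}{6} = - \frac{R - 48 R}{6} = - \frac{\left(-47\right) R}{6} = \frac{47 R}{6}$)
$\left(1 \cdot 1 + B{\left(W{\left(-1 \right)} \right)}\right) \left(-32\right) = \left(1 \cdot 1 + \frac{47 \left(-3 + 5 \left(-1\right)\right)}{6}\right) \left(-32\right) = \left(1 + \frac{47 \left(-3 - 5\right)}{6}\right) \left(-32\right) = \left(1 + \frac{47}{6} \left(-8\right)\right) \left(-32\right) = \left(1 - \frac{188}{3}\right) \left(-32\right) = \left(- \frac{185}{3}\right) \left(-32\right) = \frac{5920}{3}$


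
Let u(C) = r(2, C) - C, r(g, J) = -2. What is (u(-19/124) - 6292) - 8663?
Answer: -1854649/124 ≈ -14957.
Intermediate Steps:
u(C) = -2 - C
(u(-19/124) - 6292) - 8663 = ((-2 - (-19)/124) - 6292) - 8663 = ((-2 - 1*(-19/124)) - 6292) - 8663 = ((-2 + 19/124) - 6292) - 8663 = (-229/124 - 6292) - 8663 = -780437/124 - 8663 = -1854649/124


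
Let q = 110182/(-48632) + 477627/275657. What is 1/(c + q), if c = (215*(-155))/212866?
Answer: -713407160011996/491891060951565 ≈ -1.4503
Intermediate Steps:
c = -33325/212866 (c = -33325*1/212866 = -33325/212866 ≈ -0.15655)
q = -3572241655/6702875612 (q = 110182*(-1/48632) + 477627*(1/275657) = -55091/24316 + 477627/275657 = -3572241655/6702875612 ≈ -0.53294)
1/(c + q) = 1/(-33325/212866 - 3572241655/6702875612) = 1/(-491891060951565/713407160011996) = -713407160011996/491891060951565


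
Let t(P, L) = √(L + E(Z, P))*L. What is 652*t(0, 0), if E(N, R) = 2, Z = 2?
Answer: 0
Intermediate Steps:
t(P, L) = L*√(2 + L) (t(P, L) = √(L + 2)*L = √(2 + L)*L = L*√(2 + L))
652*t(0, 0) = 652*(0*√(2 + 0)) = 652*(0*√2) = 652*0 = 0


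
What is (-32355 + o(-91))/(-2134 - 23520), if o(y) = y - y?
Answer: 32355/25654 ≈ 1.2612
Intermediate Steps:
o(y) = 0
(-32355 + o(-91))/(-2134 - 23520) = (-32355 + 0)/(-2134 - 23520) = -32355/(-25654) = -32355*(-1/25654) = 32355/25654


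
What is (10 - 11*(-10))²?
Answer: 14400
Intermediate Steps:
(10 - 11*(-10))² = (10 + 110)² = 120² = 14400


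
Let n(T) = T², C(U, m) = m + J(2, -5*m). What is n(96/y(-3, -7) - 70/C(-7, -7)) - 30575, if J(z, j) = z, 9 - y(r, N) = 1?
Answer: -29899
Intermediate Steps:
y(r, N) = 8 (y(r, N) = 9 - 1*1 = 9 - 1 = 8)
C(U, m) = 2 + m (C(U, m) = m + 2 = 2 + m)
n(96/y(-3, -7) - 70/C(-7, -7)) - 30575 = (96/8 - 70/(2 - 7))² - 30575 = (96*(⅛) - 70/(-5))² - 30575 = (12 - 70*(-⅕))² - 30575 = (12 + 14)² - 30575 = 26² - 30575 = 676 - 30575 = -29899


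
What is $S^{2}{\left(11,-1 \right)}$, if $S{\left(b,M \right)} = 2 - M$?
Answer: $9$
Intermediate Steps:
$S^{2}{\left(11,-1 \right)} = \left(2 - -1\right)^{2} = \left(2 + 1\right)^{2} = 3^{2} = 9$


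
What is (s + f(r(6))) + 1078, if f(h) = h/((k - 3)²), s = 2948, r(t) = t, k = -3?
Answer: 24157/6 ≈ 4026.2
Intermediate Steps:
f(h) = h/36 (f(h) = h/((-3 - 3)²) = h/((-6)²) = h/36)
(s + f(r(6))) + 1078 = (2948 + (1/36)*6) + 1078 = (2948 + ⅙) + 1078 = 17689/6 + 1078 = 24157/6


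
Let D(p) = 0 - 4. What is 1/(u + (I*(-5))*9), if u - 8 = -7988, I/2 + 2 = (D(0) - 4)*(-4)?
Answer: -1/10680 ≈ -9.3633e-5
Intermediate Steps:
D(p) = -4
I = 60 (I = -4 + 2*((-4 - 4)*(-4)) = -4 + 2*(-8*(-4)) = -4 + 2*32 = -4 + 64 = 60)
u = -7980 (u = 8 - 7988 = -7980)
1/(u + (I*(-5))*9) = 1/(-7980 + (60*(-5))*9) = 1/(-7980 - 300*9) = 1/(-7980 - 2700) = 1/(-10680) = -1/10680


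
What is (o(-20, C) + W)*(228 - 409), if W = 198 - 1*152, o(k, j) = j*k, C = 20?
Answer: 64074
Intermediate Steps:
W = 46 (W = 198 - 152 = 46)
(o(-20, C) + W)*(228 - 409) = (20*(-20) + 46)*(228 - 409) = (-400 + 46)*(-181) = -354*(-181) = 64074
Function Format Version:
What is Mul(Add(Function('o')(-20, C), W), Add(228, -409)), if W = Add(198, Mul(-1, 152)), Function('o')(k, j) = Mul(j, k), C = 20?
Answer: 64074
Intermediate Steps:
W = 46 (W = Add(198, -152) = 46)
Mul(Add(Function('o')(-20, C), W), Add(228, -409)) = Mul(Add(Mul(20, -20), 46), Add(228, -409)) = Mul(Add(-400, 46), -181) = Mul(-354, -181) = 64074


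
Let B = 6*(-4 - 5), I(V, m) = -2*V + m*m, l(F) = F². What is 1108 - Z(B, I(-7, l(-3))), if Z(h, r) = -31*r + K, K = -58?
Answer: 4111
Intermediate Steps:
I(V, m) = m² - 2*V (I(V, m) = -2*V + m² = m² - 2*V)
B = -54 (B = 6*(-9) = -54)
Z(h, r) = -58 - 31*r (Z(h, r) = -31*r - 58 = -58 - 31*r)
1108 - Z(B, I(-7, l(-3))) = 1108 - (-58 - 31*(((-3)²)² - 2*(-7))) = 1108 - (-58 - 31*(9² + 14)) = 1108 - (-58 - 31*(81 + 14)) = 1108 - (-58 - 31*95) = 1108 - (-58 - 2945) = 1108 - 1*(-3003) = 1108 + 3003 = 4111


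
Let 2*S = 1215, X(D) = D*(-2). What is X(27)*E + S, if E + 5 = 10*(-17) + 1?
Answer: 20007/2 ≈ 10004.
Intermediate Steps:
X(D) = -2*D
S = 1215/2 (S = (½)*1215 = 1215/2 ≈ 607.50)
E = -174 (E = -5 + (10*(-17) + 1) = -5 + (-170 + 1) = -5 - 169 = -174)
X(27)*E + S = -2*27*(-174) + 1215/2 = -54*(-174) + 1215/2 = 9396 + 1215/2 = 20007/2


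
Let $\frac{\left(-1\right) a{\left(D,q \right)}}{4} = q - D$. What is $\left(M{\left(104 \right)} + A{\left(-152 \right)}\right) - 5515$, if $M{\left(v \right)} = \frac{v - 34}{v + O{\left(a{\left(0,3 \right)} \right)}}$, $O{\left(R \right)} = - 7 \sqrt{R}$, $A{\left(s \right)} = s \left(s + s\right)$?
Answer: $\frac{116017563}{2851} + \frac{245 i \sqrt{3}}{2851} \approx 40694.0 + 0.14884 i$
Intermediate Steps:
$a{\left(D,q \right)} = - 4 q + 4 D$ ($a{\left(D,q \right)} = - 4 \left(q - D\right) = - 4 q + 4 D$)
$A{\left(s \right)} = 2 s^{2}$ ($A{\left(s \right)} = s 2 s = 2 s^{2}$)
$M{\left(v \right)} = \frac{-34 + v}{v - 14 i \sqrt{3}}$ ($M{\left(v \right)} = \frac{v - 34}{v - 7 \sqrt{\left(-4\right) 3 + 4 \cdot 0}} = \frac{-34 + v}{v - 7 \sqrt{-12 + 0}} = \frac{-34 + v}{v - 7 \sqrt{-12}} = \frac{-34 + v}{v - 7 \cdot 2 i \sqrt{3}} = \frac{-34 + v}{v - 14 i \sqrt{3}}$)
$\left(M{\left(104 \right)} + A{\left(-152 \right)}\right) - 5515 = \left(\frac{-34 + 104}{104 - 14 i \sqrt{3}} + 2 \left(-152\right)^{2}\right) - 5515 = \left(\frac{1}{104 - 14 i \sqrt{3}} \cdot 70 + 2 \cdot 23104\right) - 5515 = \left(\frac{70}{104 - 14 i \sqrt{3}} + 46208\right) - 5515 = \left(46208 + \frac{70}{104 - 14 i \sqrt{3}}\right) - 5515 = 40693 + \frac{70}{104 - 14 i \sqrt{3}}$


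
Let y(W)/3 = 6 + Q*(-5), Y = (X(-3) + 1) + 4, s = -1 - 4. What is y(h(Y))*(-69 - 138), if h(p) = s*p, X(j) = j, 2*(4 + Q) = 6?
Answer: -6831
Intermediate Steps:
Q = -1 (Q = -4 + (1/2)*6 = -4 + 3 = -1)
s = -5
Y = 2 (Y = (-3 + 1) + 4 = -2 + 4 = 2)
h(p) = -5*p
y(W) = 33 (y(W) = 3*(6 - 1*(-5)) = 3*(6 + 5) = 3*11 = 33)
y(h(Y))*(-69 - 138) = 33*(-69 - 138) = 33*(-207) = -6831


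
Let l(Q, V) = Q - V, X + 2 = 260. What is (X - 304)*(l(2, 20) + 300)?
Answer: -12972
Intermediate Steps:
X = 258 (X = -2 + 260 = 258)
(X - 304)*(l(2, 20) + 300) = (258 - 304)*((2 - 1*20) + 300) = -46*((2 - 20) + 300) = -46*(-18 + 300) = -46*282 = -12972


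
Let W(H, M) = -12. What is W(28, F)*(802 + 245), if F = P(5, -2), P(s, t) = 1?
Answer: -12564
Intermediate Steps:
F = 1
W(28, F)*(802 + 245) = -12*(802 + 245) = -12*1047 = -12564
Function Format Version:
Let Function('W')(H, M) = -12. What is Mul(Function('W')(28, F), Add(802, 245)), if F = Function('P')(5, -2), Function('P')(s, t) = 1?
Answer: -12564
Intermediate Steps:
F = 1
Mul(Function('W')(28, F), Add(802, 245)) = Mul(-12, Add(802, 245)) = Mul(-12, 1047) = -12564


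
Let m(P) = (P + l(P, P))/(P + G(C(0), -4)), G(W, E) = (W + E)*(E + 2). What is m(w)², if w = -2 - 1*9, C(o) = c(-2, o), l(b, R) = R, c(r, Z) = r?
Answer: 484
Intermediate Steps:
C(o) = -2
G(W, E) = (2 + E)*(E + W) (G(W, E) = (E + W)*(2 + E) = (2 + E)*(E + W))
w = -11 (w = -2 - 9 = -11)
m(P) = 2*P/(12 + P) (m(P) = (P + P)/(P + ((-4)² + 2*(-4) + 2*(-2) - 4*(-2))) = (2*P)/(P + (16 - 8 - 4 + 8)) = (2*P)/(P + 12) = (2*P)/(12 + P) = 2*P/(12 + P))
m(w)² = (2*(-11)/(12 - 11))² = (2*(-11)/1)² = (2*(-11)*1)² = (-22)² = 484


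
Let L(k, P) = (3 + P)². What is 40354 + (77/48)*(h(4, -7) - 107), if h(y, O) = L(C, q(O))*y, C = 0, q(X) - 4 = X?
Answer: 1928753/48 ≈ 40182.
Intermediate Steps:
q(X) = 4 + X
h(y, O) = y*(7 + O)² (h(y, O) = (3 + (4 + O))²*y = (7 + O)²*y = y*(7 + O)²)
40354 + (77/48)*(h(4, -7) - 107) = 40354 + (77/48)*(4*(7 - 7)² - 107) = 40354 + (77*(1/48))*(4*0² - 107) = 40354 + 77*(4*0 - 107)/48 = 40354 + 77*(0 - 107)/48 = 40354 + (77/48)*(-107) = 40354 - 8239/48 = 1928753/48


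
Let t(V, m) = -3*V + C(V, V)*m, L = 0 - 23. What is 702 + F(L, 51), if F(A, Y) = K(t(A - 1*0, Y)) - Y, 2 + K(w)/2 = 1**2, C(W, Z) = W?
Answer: 649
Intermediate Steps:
L = -23
t(V, m) = -3*V + V*m
K(w) = -2 (K(w) = -4 + 2*1**2 = -4 + 2*1 = -4 + 2 = -2)
F(A, Y) = -2 - Y
702 + F(L, 51) = 702 + (-2 - 1*51) = 702 + (-2 - 51) = 702 - 53 = 649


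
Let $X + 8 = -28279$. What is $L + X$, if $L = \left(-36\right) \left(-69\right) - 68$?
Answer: $-25871$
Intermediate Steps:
$X = -28287$ ($X = -8 - 28279 = -28287$)
$L = 2416$ ($L = 2484 - 68 = 2416$)
$L + X = 2416 - 28287 = -25871$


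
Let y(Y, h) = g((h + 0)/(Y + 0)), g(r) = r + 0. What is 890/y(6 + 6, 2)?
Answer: 5340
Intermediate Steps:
g(r) = r
y(Y, h) = h/Y (y(Y, h) = (h + 0)/(Y + 0) = h/Y)
890/y(6 + 6, 2) = 890/((2/(6 + 6))) = 890/((2/12)) = 890/((2*(1/12))) = 890/(⅙) = 890*6 = 5340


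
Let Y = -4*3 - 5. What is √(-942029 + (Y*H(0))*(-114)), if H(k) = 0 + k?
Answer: I*√942029 ≈ 970.58*I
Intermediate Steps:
H(k) = k
Y = -17 (Y = -12 - 5 = -17)
√(-942029 + (Y*H(0))*(-114)) = √(-942029 - 17*0*(-114)) = √(-942029 + 0*(-114)) = √(-942029 + 0) = √(-942029) = I*√942029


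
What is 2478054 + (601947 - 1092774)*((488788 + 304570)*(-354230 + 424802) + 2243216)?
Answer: -27481945596603330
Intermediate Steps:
2478054 + (601947 - 1092774)*((488788 + 304570)*(-354230 + 424802) + 2243216) = 2478054 - 490827*(793358*70572 + 2243216) = 2478054 - 490827*(55988860776 + 2243216) = 2478054 - 490827*55991103992 = 2478054 - 27481945599081384 = -27481945596603330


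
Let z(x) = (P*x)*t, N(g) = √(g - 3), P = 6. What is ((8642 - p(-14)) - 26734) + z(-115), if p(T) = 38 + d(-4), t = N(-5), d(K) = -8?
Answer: -18122 - 1380*I*√2 ≈ -18122.0 - 1951.6*I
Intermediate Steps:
N(g) = √(-3 + g)
t = 2*I*√2 (t = √(-3 - 5) = √(-8) = 2*I*√2 ≈ 2.8284*I)
p(T) = 30 (p(T) = 38 - 8 = 30)
z(x) = 12*I*x*√2 (z(x) = (6*x)*(2*I*√2) = 12*I*x*√2)
((8642 - p(-14)) - 26734) + z(-115) = ((8642 - 1*30) - 26734) + 12*I*(-115)*√2 = ((8642 - 30) - 26734) - 1380*I*√2 = (8612 - 26734) - 1380*I*√2 = -18122 - 1380*I*√2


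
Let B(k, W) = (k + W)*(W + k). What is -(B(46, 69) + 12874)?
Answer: -26099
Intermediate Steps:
B(k, W) = (W + k)² (B(k, W) = (W + k)*(W + k) = (W + k)²)
-(B(46, 69) + 12874) = -((69 + 46)² + 12874) = -(115² + 12874) = -(13225 + 12874) = -1*26099 = -26099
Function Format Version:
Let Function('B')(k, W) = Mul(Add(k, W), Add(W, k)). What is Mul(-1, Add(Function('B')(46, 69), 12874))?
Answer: -26099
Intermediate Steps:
Function('B')(k, W) = Pow(Add(W, k), 2) (Function('B')(k, W) = Mul(Add(W, k), Add(W, k)) = Pow(Add(W, k), 2))
Mul(-1, Add(Function('B')(46, 69), 12874)) = Mul(-1, Add(Pow(Add(69, 46), 2), 12874)) = Mul(-1, Add(Pow(115, 2), 12874)) = Mul(-1, Add(13225, 12874)) = Mul(-1, 26099) = -26099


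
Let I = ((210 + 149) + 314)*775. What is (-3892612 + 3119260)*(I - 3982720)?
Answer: 2676683408040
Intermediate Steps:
I = 521575 (I = (359 + 314)*775 = 673*775 = 521575)
(-3892612 + 3119260)*(I - 3982720) = (-3892612 + 3119260)*(521575 - 3982720) = -773352*(-3461145) = 2676683408040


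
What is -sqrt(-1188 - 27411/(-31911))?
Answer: -I*sqrt(134319983303)/10637 ≈ -34.455*I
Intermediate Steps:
-sqrt(-1188 - 27411/(-31911)) = -sqrt(-1188 - 27411*(-1/31911)) = -sqrt(-1188 + 9137/10637) = -sqrt(-12627619/10637) = -I*sqrt(134319983303)/10637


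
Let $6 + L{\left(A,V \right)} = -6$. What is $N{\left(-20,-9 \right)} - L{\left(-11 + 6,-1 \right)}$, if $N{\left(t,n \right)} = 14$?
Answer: $26$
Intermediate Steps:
$L{\left(A,V \right)} = -12$ ($L{\left(A,V \right)} = -6 - 6 = -12$)
$N{\left(-20,-9 \right)} - L{\left(-11 + 6,-1 \right)} = 14 - -12 = 14 + 12 = 26$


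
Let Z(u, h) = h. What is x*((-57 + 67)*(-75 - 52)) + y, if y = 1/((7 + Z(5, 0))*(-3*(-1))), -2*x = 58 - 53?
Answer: 66676/21 ≈ 3175.0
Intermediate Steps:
x = -5/2 (x = -(58 - 53)/2 = -½*5 = -5/2 ≈ -2.5000)
y = 1/21 (y = 1/((7 + 0)*(-3*(-1))) = 1/(7*3) = 1/21 ≈ 0.047619)
x*((-57 + 67)*(-75 - 52)) + y = -5*(-57 + 67)*(-75 - 52)/2 + 1/21 = -25*(-127) + 1/21 = -5/2*(-1270) + 1/21 = 3175 + 1/21 = 66676/21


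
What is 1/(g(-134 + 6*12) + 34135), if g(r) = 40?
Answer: 1/34175 ≈ 2.9261e-5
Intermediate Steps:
1/(g(-134 + 6*12) + 34135) = 1/(40 + 34135) = 1/34175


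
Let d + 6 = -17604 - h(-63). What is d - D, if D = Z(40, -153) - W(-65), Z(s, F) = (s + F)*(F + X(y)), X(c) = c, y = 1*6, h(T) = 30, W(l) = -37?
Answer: -34288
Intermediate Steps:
y = 6
Z(s, F) = (6 + F)*(F + s) (Z(s, F) = (s + F)*(F + 6) = (F + s)*(6 + F) = (6 + F)*(F + s))
D = 16648 (D = ((-153)² + 6*(-153) + 6*40 - 153*40) - 1*(-37) = (23409 - 918 + 240 - 6120) + 37 = 16611 + 37 = 16648)
d = -17640 (d = -6 + (-17604 - 1*30) = -6 + (-17604 - 30) = -6 - 17634 = -17640)
d - D = -17640 - 1*16648 = -17640 - 16648 = -34288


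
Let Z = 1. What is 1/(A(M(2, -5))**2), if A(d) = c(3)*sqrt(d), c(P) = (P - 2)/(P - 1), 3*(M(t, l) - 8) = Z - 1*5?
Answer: 3/5 ≈ 0.60000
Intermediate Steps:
M(t, l) = 20/3 (M(t, l) = 8 + (1 - 1*5)/3 = 8 + (1 - 5)/3 = 8 + (1/3)*(-4) = 8 - 4/3 = 20/3)
c(P) = (-2 + P)/(-1 + P)
A(d) = sqrt(d)/2 (A(d) = ((-2 + 3)/(-1 + 3))*sqrt(d) = (1/2)*sqrt(d) = ((1/2)*1)*sqrt(d) = sqrt(d)/2)
1/(A(M(2, -5))**2) = 1/((sqrt(20/3)/2)**2) = 1/(((2*sqrt(15)/3)/2)**2) = 1/((sqrt(15)/3)**2) = 1/(5/3) = 3/5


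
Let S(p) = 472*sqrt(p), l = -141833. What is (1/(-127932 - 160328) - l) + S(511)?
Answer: 40884780579/288260 + 472*sqrt(511) ≈ 1.5250e+5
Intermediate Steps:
(1/(-127932 - 160328) - l) + S(511) = (1/(-127932 - 160328) - 1*(-141833)) + 472*sqrt(511) = (1/(-288260) + 141833) + 472*sqrt(511) = (-1/288260 + 141833) + 472*sqrt(511) = 40884780579/288260 + 472*sqrt(511)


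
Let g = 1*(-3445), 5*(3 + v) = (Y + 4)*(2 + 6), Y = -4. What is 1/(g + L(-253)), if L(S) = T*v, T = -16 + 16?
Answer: -1/3445 ≈ -0.00029028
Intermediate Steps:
T = 0
v = -3 (v = -3 + ((-4 + 4)*(2 + 6))/5 = -3 + (0*8)/5 = -3 + (⅕)*0 = -3 + 0 = -3)
L(S) = 0 (L(S) = 0*(-3) = 0)
g = -3445
1/(g + L(-253)) = 1/(-3445 + 0) = 1/(-3445) = -1/3445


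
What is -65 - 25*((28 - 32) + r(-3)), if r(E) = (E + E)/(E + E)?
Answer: 10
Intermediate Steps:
r(E) = 1 (r(E) = (2*E)/((2*E)) = (2*E)*(1/(2*E)) = 1)
-65 - 25*((28 - 32) + r(-3)) = -65 - 25*((28 - 32) + 1) = -65 - 25*(-4 + 1) = -65 - 25*(-3) = -65 + 75 = 10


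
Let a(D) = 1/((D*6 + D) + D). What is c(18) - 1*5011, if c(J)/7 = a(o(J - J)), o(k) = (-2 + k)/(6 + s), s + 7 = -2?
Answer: -80155/16 ≈ -5009.7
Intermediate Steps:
s = -9 (s = -7 - 2 = -9)
o(k) = 2/3 - k/3 (o(k) = (-2 + k)/(6 - 9) = (-2 + k)/(-3) = (-2 + k)*(-1/3) = 2/3 - k/3)
a(D) = 1/(8*D) (a(D) = 1/((6*D + D) + D) = 1/(7*D + D) = 1/(8*D))
c(J) = 21/16 (c(J) = 7*(1/(8*(2/3 - (J - J)/3))) = 7*(1/(8*(2/3 - 1/3*0))) = 7*(1/(8*(2/3 + 0))) = 7*(1/(8*(2/3))) = 7*((1/8)*(3/2)) = 7*(3/16) = 21/16)
c(18) - 1*5011 = 21/16 - 1*5011 = 21/16 - 5011 = -80155/16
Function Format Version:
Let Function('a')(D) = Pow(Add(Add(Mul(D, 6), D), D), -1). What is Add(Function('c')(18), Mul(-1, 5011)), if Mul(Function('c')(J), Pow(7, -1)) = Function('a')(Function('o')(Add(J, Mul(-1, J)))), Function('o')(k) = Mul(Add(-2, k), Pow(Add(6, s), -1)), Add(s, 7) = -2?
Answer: Rational(-80155, 16) ≈ -5009.7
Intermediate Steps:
s = -9 (s = Add(-7, -2) = -9)
Function('o')(k) = Add(Rational(2, 3), Mul(Rational(-1, 3), k)) (Function('o')(k) = Mul(Add(-2, k), Pow(Add(6, -9), -1)) = Mul(Add(-2, k), Pow(-3, -1)) = Mul(Add(-2, k), Rational(-1, 3)) = Add(Rational(2, 3), Mul(Rational(-1, 3), k)))
Function('a')(D) = Mul(Rational(1, 8), Pow(D, -1)) (Function('a')(D) = Pow(Add(Add(Mul(6, D), D), D), -1) = Pow(Add(Mul(7, D), D), -1) = Pow(Mul(8, D), -1) = Mul(Rational(1, 8), Pow(D, -1)))
Function('c')(J) = Rational(21, 16) (Function('c')(J) = Mul(7, Mul(Rational(1, 8), Pow(Add(Rational(2, 3), Mul(Rational(-1, 3), Add(J, Mul(-1, J)))), -1))) = Mul(7, Mul(Rational(1, 8), Pow(Add(Rational(2, 3), Mul(Rational(-1, 3), 0)), -1))) = Mul(7, Mul(Rational(1, 8), Pow(Add(Rational(2, 3), 0), -1))) = Mul(7, Mul(Rational(1, 8), Pow(Rational(2, 3), -1))) = Mul(7, Mul(Rational(1, 8), Rational(3, 2))) = Mul(7, Rational(3, 16)) = Rational(21, 16))
Add(Function('c')(18), Mul(-1, 5011)) = Add(Rational(21, 16), Mul(-1, 5011)) = Add(Rational(21, 16), -5011) = Rational(-80155, 16)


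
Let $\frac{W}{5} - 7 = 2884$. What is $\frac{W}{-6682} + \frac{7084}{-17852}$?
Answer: $- \frac{76346487}{29821766} \approx -2.5601$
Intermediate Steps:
$W = 14455$ ($W = 35 + 5 \cdot 2884 = 35 + 14420 = 14455$)
$\frac{W}{-6682} + \frac{7084}{-17852} = \frac{14455}{-6682} + \frac{7084}{-17852} = 14455 \left(- \frac{1}{6682}\right) + 7084 \left(- \frac{1}{17852}\right) = - \frac{14455}{6682} - \frac{1771}{4463} = - \frac{76346487}{29821766}$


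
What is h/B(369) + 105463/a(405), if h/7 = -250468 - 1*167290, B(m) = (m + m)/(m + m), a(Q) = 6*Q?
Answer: -7105958117/2430 ≈ -2.9243e+6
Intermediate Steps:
B(m) = 1 (B(m) = (2*m)/((2*m)) = (2*m)*(1/(2*m)) = 1)
h = -2924306 (h = 7*(-250468 - 1*167290) = 7*(-250468 - 167290) = 7*(-417758) = -2924306)
h/B(369) + 105463/a(405) = -2924306/1 + 105463/((6*405)) = -2924306*1 + 105463/2430 = -2924306 + 105463*(1/2430) = -2924306 + 105463/2430 = -7105958117/2430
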